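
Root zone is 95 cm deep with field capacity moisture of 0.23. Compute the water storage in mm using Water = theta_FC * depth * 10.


Step 1: Water (mm) = theta_FC * depth (cm) * 10
Step 2: Water = 0.23 * 95 * 10
Step 3: Water = 218.5 mm

218.5


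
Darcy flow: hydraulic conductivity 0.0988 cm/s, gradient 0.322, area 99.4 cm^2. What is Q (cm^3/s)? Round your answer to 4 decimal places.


Step 1: Apply Darcy's law: Q = K * i * A
Step 2: Q = 0.0988 * 0.322 * 99.4
Step 3: Q = 3.1623 cm^3/s

3.1623


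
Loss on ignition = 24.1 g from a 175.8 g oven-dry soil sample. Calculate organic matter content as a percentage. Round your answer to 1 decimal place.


Step 1: OM% = 100 * LOI / sample mass
Step 2: OM = 100 * 24.1 / 175.8
Step 3: OM = 13.7%

13.7


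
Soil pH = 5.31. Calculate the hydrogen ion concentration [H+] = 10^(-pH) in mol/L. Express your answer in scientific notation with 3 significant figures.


Step 1: [H+] = 10^(-pH)
Step 2: [H+] = 10^(-5.31)
Step 3: [H+] = 4.90e-06 mol/L

4.90e-06


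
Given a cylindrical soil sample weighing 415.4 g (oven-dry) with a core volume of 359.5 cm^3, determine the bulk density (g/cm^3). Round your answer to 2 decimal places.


Step 1: Identify the formula: BD = dry mass / volume
Step 2: Substitute values: BD = 415.4 / 359.5
Step 3: BD = 1.16 g/cm^3

1.16


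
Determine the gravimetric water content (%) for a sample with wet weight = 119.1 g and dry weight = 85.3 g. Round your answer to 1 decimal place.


Step 1: Water mass = wet - dry = 119.1 - 85.3 = 33.8 g
Step 2: w = 100 * water mass / dry mass
Step 3: w = 100 * 33.8 / 85.3 = 39.6%

39.6


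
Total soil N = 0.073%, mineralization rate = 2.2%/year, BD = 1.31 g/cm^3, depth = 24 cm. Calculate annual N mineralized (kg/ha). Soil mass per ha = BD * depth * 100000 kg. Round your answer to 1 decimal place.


Step 1: Soil mass per ha = BD * depth * 100000 = 1.31 * 24 * 100000 = 3144000 kg
Step 2: Total N pool = soil mass * N%/100 = 3144000 * 0.073/100 = 2295.12 kg/ha
Step 3: N mineralized = N pool * rate%/100 = 2295.12 * 2.2/100 = 50.5 kg/ha/yr

50.5


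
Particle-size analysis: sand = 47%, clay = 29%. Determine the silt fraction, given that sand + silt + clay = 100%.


Step 1: sand + silt + clay = 100%
Step 2: silt = 100 - sand - clay
Step 3: silt = 100 - 47 - 29
Step 4: silt = 24%

24


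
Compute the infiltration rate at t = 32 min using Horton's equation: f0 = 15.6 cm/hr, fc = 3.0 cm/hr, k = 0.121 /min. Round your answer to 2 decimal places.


Step 1: f = fc + (f0 - fc) * exp(-k * t)
Step 2: exp(-0.121 * 32) = 0.020817
Step 3: f = 3.0 + (15.6 - 3.0) * 0.020817
Step 4: f = 3.0 + 12.6 * 0.020817
Step 5: f = 3.26 cm/hr

3.26


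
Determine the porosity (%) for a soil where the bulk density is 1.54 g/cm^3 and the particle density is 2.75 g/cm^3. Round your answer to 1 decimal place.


Step 1: Formula: n = 100 * (1 - BD / PD)
Step 2: n = 100 * (1 - 1.54 / 2.75)
Step 3: n = 100 * (1 - 0.56)
Step 4: n = 44.0%

44.0


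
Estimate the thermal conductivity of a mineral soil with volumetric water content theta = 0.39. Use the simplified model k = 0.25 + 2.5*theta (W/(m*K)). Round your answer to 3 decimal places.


Step 1: k = 0.25 + 2.5 * theta
Step 2: k = 0.25 + 2.5 * 0.39
Step 3: k = 0.25 + 0.975
Step 4: k = 1.225 W/(m*K)

1.225


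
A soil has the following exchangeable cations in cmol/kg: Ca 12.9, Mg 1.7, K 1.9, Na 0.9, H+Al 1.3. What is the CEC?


Step 1: CEC = Ca + Mg + K + Na + (H+Al)
Step 2: CEC = 12.9 + 1.7 + 1.9 + 0.9 + 1.3
Step 3: CEC = 18.7 cmol/kg

18.7


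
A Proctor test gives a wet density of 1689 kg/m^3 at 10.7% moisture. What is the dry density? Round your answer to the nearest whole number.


Step 1: Dry density = wet density / (1 + w/100)
Step 2: Dry density = 1689 / (1 + 10.7/100)
Step 3: Dry density = 1689 / 1.107
Step 4: Dry density = 1526 kg/m^3

1526


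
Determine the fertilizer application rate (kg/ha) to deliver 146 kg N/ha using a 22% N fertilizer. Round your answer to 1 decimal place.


Step 1: Fertilizer rate = target N / (N content / 100)
Step 2: Rate = 146 / (22 / 100)
Step 3: Rate = 146 / 0.22
Step 4: Rate = 663.6 kg/ha

663.6


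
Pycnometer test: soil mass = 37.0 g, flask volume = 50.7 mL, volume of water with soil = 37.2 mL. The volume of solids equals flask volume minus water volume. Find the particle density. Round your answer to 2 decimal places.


Step 1: Volume of solids = flask volume - water volume with soil
Step 2: V_solids = 50.7 - 37.2 = 13.5 mL
Step 3: Particle density = mass / V_solids = 37.0 / 13.5 = 2.74 g/cm^3

2.74


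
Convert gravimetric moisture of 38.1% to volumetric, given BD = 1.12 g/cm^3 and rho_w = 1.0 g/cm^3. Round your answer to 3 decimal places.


Step 1: theta = (w / 100) * BD / rho_w
Step 2: theta = (38.1 / 100) * 1.12 / 1.0
Step 3: theta = 0.381 * 1.12
Step 4: theta = 0.427

0.427


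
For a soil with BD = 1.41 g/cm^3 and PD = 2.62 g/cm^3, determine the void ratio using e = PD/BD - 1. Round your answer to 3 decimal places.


Step 1: e = PD / BD - 1
Step 2: e = 2.62 / 1.41 - 1
Step 3: e = 1.85816 - 1
Step 4: e = 0.858

0.858


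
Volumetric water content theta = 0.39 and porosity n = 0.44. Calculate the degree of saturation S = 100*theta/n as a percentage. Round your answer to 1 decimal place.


Step 1: S = 100 * theta_v / n
Step 2: S = 100 * 0.39 / 0.44
Step 3: S = 88.6%

88.6


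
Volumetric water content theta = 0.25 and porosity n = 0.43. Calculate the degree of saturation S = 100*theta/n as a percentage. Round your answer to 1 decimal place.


Step 1: S = 100 * theta_v / n
Step 2: S = 100 * 0.25 / 0.43
Step 3: S = 58.1%

58.1


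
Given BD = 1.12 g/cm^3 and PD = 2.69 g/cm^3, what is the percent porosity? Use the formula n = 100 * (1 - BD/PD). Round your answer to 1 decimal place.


Step 1: Formula: n = 100 * (1 - BD / PD)
Step 2: n = 100 * (1 - 1.12 / 2.69)
Step 3: n = 100 * (1 - 0.41636)
Step 4: n = 58.4%

58.4


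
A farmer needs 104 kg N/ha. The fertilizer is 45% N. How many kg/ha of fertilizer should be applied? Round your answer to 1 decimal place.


Step 1: Fertilizer rate = target N / (N content / 100)
Step 2: Rate = 104 / (45 / 100)
Step 3: Rate = 104 / 0.45
Step 4: Rate = 231.1 kg/ha

231.1


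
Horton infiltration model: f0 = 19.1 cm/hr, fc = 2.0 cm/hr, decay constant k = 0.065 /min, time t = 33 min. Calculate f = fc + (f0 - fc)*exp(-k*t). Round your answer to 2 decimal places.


Step 1: f = fc + (f0 - fc) * exp(-k * t)
Step 2: exp(-0.065 * 33) = 0.117068
Step 3: f = 2.0 + (19.1 - 2.0) * 0.117068
Step 4: f = 2.0 + 17.1 * 0.117068
Step 5: f = 4.0 cm/hr

4.0


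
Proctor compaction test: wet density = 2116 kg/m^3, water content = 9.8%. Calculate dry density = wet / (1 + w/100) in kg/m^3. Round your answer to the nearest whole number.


Step 1: Dry density = wet density / (1 + w/100)
Step 2: Dry density = 2116 / (1 + 9.8/100)
Step 3: Dry density = 2116 / 1.098
Step 4: Dry density = 1927 kg/m^3

1927


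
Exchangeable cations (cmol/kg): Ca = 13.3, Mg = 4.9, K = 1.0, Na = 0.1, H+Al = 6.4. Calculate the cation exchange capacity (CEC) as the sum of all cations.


Step 1: CEC = Ca + Mg + K + Na + (H+Al)
Step 2: CEC = 13.3 + 4.9 + 1.0 + 0.1 + 6.4
Step 3: CEC = 25.7 cmol/kg

25.7


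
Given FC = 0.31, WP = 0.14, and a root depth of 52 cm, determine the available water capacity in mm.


Step 1: Available water = (FC - WP) * depth * 10
Step 2: AW = (0.31 - 0.14) * 52 * 10
Step 3: AW = 0.17 * 52 * 10
Step 4: AW = 88.4 mm

88.4


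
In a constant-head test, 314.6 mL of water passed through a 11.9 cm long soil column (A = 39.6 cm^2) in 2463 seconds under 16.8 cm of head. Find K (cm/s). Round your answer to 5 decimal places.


Step 1: K = Q * L / (A * t * h)
Step 2: Numerator = 314.6 * 11.9 = 3743.74
Step 3: Denominator = 39.6 * 2463 * 16.8 = 1638584.64
Step 4: K = 3743.74 / 1638584.64 = 0.00228 cm/s

0.00228


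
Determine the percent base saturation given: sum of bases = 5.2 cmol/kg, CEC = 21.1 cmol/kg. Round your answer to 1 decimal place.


Step 1: BS = 100 * (sum of bases) / CEC
Step 2: BS = 100 * 5.2 / 21.1
Step 3: BS = 24.6%

24.6


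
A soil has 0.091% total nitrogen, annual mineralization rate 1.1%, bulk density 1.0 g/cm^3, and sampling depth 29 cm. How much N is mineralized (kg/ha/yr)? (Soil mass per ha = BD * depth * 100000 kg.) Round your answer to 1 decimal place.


Step 1: Soil mass per ha = BD * depth * 100000 = 1.0 * 29 * 100000 = 2900000 kg
Step 2: Total N pool = soil mass * N%/100 = 2900000 * 0.091/100 = 2639.0 kg/ha
Step 3: N mineralized = N pool * rate%/100 = 2639.0 * 1.1/100 = 29.0 kg/ha/yr

29.0


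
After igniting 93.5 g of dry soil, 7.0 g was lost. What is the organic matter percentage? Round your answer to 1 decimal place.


Step 1: OM% = 100 * LOI / sample mass
Step 2: OM = 100 * 7.0 / 93.5
Step 3: OM = 7.5%

7.5


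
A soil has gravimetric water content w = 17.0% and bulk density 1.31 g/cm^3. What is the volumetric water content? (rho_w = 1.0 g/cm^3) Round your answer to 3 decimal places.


Step 1: theta = (w / 100) * BD / rho_w
Step 2: theta = (17.0 / 100) * 1.31 / 1.0
Step 3: theta = 0.17 * 1.31
Step 4: theta = 0.223

0.223


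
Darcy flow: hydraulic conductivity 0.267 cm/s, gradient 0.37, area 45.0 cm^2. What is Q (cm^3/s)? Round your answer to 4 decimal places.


Step 1: Apply Darcy's law: Q = K * i * A
Step 2: Q = 0.267 * 0.37 * 45.0
Step 3: Q = 4.4456 cm^3/s

4.4456


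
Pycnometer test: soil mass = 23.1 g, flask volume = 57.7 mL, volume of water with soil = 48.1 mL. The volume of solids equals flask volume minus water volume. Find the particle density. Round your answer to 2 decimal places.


Step 1: Volume of solids = flask volume - water volume with soil
Step 2: V_solids = 57.7 - 48.1 = 9.6 mL
Step 3: Particle density = mass / V_solids = 23.1 / 9.6 = 2.41 g/cm^3

2.41


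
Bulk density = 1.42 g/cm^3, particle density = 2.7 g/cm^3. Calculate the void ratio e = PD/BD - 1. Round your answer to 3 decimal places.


Step 1: e = PD / BD - 1
Step 2: e = 2.7 / 1.42 - 1
Step 3: e = 1.90141 - 1
Step 4: e = 0.901

0.901


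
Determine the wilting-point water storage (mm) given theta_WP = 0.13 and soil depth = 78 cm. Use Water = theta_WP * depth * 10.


Step 1: Water (mm) = theta_WP * depth * 10
Step 2: Water = 0.13 * 78 * 10
Step 3: Water = 101.4 mm

101.4


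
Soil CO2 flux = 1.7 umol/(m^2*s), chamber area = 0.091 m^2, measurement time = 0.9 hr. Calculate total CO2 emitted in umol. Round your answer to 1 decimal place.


Step 1: Convert time to seconds: 0.9 hr * 3600 = 3240.0 s
Step 2: Total = flux * area * time_s
Step 3: Total = 1.7 * 0.091 * 3240.0
Step 4: Total = 501.2 umol

501.2


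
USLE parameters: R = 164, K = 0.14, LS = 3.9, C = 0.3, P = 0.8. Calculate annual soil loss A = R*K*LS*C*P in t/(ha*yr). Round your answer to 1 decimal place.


Step 1: A = R * K * LS * C * P
Step 2: R * K = 164 * 0.14 = 22.96
Step 3: (R*K) * LS = 22.96 * 3.9 = 89.544
Step 4: * C * P = 89.544 * 0.3 * 0.8 = 21.5
Step 5: A = 21.5 t/(ha*yr)

21.5


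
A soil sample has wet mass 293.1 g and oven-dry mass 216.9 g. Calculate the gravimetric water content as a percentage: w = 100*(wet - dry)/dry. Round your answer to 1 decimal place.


Step 1: Water mass = wet - dry = 293.1 - 216.9 = 76.2 g
Step 2: w = 100 * water mass / dry mass
Step 3: w = 100 * 76.2 / 216.9 = 35.1%

35.1


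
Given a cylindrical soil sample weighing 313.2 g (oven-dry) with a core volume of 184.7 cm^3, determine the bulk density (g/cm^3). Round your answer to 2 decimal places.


Step 1: Identify the formula: BD = dry mass / volume
Step 2: Substitute values: BD = 313.2 / 184.7
Step 3: BD = 1.7 g/cm^3

1.7


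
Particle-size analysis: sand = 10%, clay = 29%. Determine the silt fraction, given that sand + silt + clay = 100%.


Step 1: sand + silt + clay = 100%
Step 2: silt = 100 - sand - clay
Step 3: silt = 100 - 10 - 29
Step 4: silt = 61%

61


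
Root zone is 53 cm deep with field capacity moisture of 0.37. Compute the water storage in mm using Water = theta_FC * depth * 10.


Step 1: Water (mm) = theta_FC * depth (cm) * 10
Step 2: Water = 0.37 * 53 * 10
Step 3: Water = 196.1 mm

196.1


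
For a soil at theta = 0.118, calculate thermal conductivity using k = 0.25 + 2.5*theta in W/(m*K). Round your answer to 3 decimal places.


Step 1: k = 0.25 + 2.5 * theta
Step 2: k = 0.25 + 2.5 * 0.118
Step 3: k = 0.25 + 0.295
Step 4: k = 0.545 W/(m*K)

0.545


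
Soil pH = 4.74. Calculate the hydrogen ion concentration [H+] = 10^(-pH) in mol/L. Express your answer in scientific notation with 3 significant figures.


Step 1: [H+] = 10^(-pH)
Step 2: [H+] = 10^(-4.74)
Step 3: [H+] = 1.82e-05 mol/L

1.82e-05


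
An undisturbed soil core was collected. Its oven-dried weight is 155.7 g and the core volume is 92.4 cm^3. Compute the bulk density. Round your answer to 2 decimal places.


Step 1: Identify the formula: BD = dry mass / volume
Step 2: Substitute values: BD = 155.7 / 92.4
Step 3: BD = 1.69 g/cm^3

1.69


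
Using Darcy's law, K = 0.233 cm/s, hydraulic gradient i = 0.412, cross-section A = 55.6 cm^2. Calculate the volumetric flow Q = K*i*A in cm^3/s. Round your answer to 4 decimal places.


Step 1: Apply Darcy's law: Q = K * i * A
Step 2: Q = 0.233 * 0.412 * 55.6
Step 3: Q = 5.3374 cm^3/s

5.3374


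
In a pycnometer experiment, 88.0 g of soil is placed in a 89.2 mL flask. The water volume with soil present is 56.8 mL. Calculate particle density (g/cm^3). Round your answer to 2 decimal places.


Step 1: Volume of solids = flask volume - water volume with soil
Step 2: V_solids = 89.2 - 56.8 = 32.4 mL
Step 3: Particle density = mass / V_solids = 88.0 / 32.4 = 2.72 g/cm^3

2.72


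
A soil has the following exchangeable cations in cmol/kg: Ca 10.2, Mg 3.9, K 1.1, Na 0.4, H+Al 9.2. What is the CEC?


Step 1: CEC = Ca + Mg + K + Na + (H+Al)
Step 2: CEC = 10.2 + 3.9 + 1.1 + 0.4 + 9.2
Step 3: CEC = 24.8 cmol/kg

24.8


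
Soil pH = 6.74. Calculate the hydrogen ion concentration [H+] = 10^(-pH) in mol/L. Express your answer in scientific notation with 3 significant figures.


Step 1: [H+] = 10^(-pH)
Step 2: [H+] = 10^(-6.74)
Step 3: [H+] = 1.82e-07 mol/L

1.82e-07


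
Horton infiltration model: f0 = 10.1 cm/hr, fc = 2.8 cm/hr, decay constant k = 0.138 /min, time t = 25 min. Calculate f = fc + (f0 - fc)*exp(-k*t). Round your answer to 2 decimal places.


Step 1: f = fc + (f0 - fc) * exp(-k * t)
Step 2: exp(-0.138 * 25) = 0.031746
Step 3: f = 2.8 + (10.1 - 2.8) * 0.031746
Step 4: f = 2.8 + 7.3 * 0.031746
Step 5: f = 3.03 cm/hr

3.03


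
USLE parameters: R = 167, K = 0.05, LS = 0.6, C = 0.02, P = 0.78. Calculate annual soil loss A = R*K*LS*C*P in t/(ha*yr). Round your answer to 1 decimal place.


Step 1: A = R * K * LS * C * P
Step 2: R * K = 167 * 0.05 = 8.35
Step 3: (R*K) * LS = 8.35 * 0.6 = 5.01
Step 4: * C * P = 5.01 * 0.02 * 0.78 = 0.1
Step 5: A = 0.1 t/(ha*yr)

0.1


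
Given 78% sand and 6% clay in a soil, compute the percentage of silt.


Step 1: sand + silt + clay = 100%
Step 2: silt = 100 - sand - clay
Step 3: silt = 100 - 78 - 6
Step 4: silt = 16%

16


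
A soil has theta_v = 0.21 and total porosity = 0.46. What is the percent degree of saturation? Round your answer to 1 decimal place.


Step 1: S = 100 * theta_v / n
Step 2: S = 100 * 0.21 / 0.46
Step 3: S = 45.7%

45.7


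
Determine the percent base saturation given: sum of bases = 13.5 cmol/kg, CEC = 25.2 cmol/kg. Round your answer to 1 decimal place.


Step 1: BS = 100 * (sum of bases) / CEC
Step 2: BS = 100 * 13.5 / 25.2
Step 3: BS = 53.6%

53.6


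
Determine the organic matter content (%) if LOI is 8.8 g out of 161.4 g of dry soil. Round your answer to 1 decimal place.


Step 1: OM% = 100 * LOI / sample mass
Step 2: OM = 100 * 8.8 / 161.4
Step 3: OM = 5.5%

5.5


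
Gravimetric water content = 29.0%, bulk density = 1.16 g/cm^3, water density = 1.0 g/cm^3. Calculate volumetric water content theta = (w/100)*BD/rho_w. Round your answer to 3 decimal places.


Step 1: theta = (w / 100) * BD / rho_w
Step 2: theta = (29.0 / 100) * 1.16 / 1.0
Step 3: theta = 0.29 * 1.16
Step 4: theta = 0.336

0.336


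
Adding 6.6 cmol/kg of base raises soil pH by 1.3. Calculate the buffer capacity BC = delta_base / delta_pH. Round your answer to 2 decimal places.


Step 1: BC = change in base / change in pH
Step 2: BC = 6.6 / 1.3
Step 3: BC = 5.08 cmol/(kg*pH unit)

5.08


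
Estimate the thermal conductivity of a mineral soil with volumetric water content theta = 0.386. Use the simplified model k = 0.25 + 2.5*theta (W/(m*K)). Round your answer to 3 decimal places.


Step 1: k = 0.25 + 2.5 * theta
Step 2: k = 0.25 + 2.5 * 0.386
Step 3: k = 0.25 + 0.965
Step 4: k = 1.215 W/(m*K)

1.215


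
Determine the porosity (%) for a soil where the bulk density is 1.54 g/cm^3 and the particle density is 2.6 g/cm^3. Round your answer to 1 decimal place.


Step 1: Formula: n = 100 * (1 - BD / PD)
Step 2: n = 100 * (1 - 1.54 / 2.6)
Step 3: n = 100 * (1 - 0.59231)
Step 4: n = 40.8%

40.8


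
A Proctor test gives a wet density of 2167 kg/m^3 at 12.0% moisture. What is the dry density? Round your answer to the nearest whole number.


Step 1: Dry density = wet density / (1 + w/100)
Step 2: Dry density = 2167 / (1 + 12.0/100)
Step 3: Dry density = 2167 / 1.12
Step 4: Dry density = 1935 kg/m^3

1935


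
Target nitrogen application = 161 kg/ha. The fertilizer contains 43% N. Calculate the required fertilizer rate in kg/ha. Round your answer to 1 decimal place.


Step 1: Fertilizer rate = target N / (N content / 100)
Step 2: Rate = 161 / (43 / 100)
Step 3: Rate = 161 / 0.43
Step 4: Rate = 374.4 kg/ha

374.4


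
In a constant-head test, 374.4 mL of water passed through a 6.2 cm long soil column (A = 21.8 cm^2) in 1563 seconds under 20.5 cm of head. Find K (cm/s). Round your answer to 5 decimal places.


Step 1: K = Q * L / (A * t * h)
Step 2: Numerator = 374.4 * 6.2 = 2321.28
Step 3: Denominator = 21.8 * 1563 * 20.5 = 698504.7
Step 4: K = 2321.28 / 698504.7 = 0.00332 cm/s

0.00332


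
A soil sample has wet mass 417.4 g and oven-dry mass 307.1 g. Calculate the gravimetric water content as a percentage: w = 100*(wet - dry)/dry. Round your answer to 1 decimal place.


Step 1: Water mass = wet - dry = 417.4 - 307.1 = 110.3 g
Step 2: w = 100 * water mass / dry mass
Step 3: w = 100 * 110.3 / 307.1 = 35.9%

35.9


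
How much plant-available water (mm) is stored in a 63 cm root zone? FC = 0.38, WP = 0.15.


Step 1: Available water = (FC - WP) * depth * 10
Step 2: AW = (0.38 - 0.15) * 63 * 10
Step 3: AW = 0.23 * 63 * 10
Step 4: AW = 144.9 mm

144.9


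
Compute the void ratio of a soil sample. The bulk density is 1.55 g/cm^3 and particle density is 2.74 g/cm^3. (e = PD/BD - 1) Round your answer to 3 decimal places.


Step 1: e = PD / BD - 1
Step 2: e = 2.74 / 1.55 - 1
Step 3: e = 1.76774 - 1
Step 4: e = 0.768

0.768


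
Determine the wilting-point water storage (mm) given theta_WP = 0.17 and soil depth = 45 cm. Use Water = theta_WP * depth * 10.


Step 1: Water (mm) = theta_WP * depth * 10
Step 2: Water = 0.17 * 45 * 10
Step 3: Water = 76.5 mm

76.5


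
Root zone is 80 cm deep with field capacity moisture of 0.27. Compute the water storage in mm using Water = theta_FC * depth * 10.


Step 1: Water (mm) = theta_FC * depth (cm) * 10
Step 2: Water = 0.27 * 80 * 10
Step 3: Water = 216.0 mm

216.0


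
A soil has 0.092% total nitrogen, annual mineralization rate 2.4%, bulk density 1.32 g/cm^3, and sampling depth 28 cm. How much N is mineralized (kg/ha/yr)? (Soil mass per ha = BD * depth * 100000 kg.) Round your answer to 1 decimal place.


Step 1: Soil mass per ha = BD * depth * 100000 = 1.32 * 28 * 100000 = 3696000 kg
Step 2: Total N pool = soil mass * N%/100 = 3696000 * 0.092/100 = 3400.32 kg/ha
Step 3: N mineralized = N pool * rate%/100 = 3400.32 * 2.4/100 = 81.6 kg/ha/yr

81.6


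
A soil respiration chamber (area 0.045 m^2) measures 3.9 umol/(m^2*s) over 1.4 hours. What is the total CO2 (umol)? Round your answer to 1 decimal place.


Step 1: Convert time to seconds: 1.4 hr * 3600 = 5040.0 s
Step 2: Total = flux * area * time_s
Step 3: Total = 3.9 * 0.045 * 5040.0
Step 4: Total = 884.5 umol

884.5


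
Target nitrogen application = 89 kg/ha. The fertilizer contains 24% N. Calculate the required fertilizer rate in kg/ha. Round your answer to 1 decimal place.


Step 1: Fertilizer rate = target N / (N content / 100)
Step 2: Rate = 89 / (24 / 100)
Step 3: Rate = 89 / 0.24
Step 4: Rate = 370.8 kg/ha

370.8


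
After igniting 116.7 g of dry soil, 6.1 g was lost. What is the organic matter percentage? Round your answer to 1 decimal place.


Step 1: OM% = 100 * LOI / sample mass
Step 2: OM = 100 * 6.1 / 116.7
Step 3: OM = 5.2%

5.2


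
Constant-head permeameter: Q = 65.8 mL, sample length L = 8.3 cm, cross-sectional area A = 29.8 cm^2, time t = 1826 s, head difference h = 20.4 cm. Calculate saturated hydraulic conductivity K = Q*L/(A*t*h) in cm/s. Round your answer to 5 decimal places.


Step 1: K = Q * L / (A * t * h)
Step 2: Numerator = 65.8 * 8.3 = 546.14
Step 3: Denominator = 29.8 * 1826 * 20.4 = 1110061.92
Step 4: K = 546.14 / 1110061.92 = 0.00049 cm/s

0.00049


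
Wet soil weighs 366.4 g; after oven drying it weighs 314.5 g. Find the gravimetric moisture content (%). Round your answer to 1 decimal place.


Step 1: Water mass = wet - dry = 366.4 - 314.5 = 51.9 g
Step 2: w = 100 * water mass / dry mass
Step 3: w = 100 * 51.9 / 314.5 = 16.5%

16.5


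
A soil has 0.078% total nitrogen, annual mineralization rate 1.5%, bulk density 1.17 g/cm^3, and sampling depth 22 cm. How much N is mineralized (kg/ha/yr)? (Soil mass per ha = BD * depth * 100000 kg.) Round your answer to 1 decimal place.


Step 1: Soil mass per ha = BD * depth * 100000 = 1.17 * 22 * 100000 = 2574000 kg
Step 2: Total N pool = soil mass * N%/100 = 2574000 * 0.078/100 = 2007.72 kg/ha
Step 3: N mineralized = N pool * rate%/100 = 2007.72 * 1.5/100 = 30.1 kg/ha/yr

30.1


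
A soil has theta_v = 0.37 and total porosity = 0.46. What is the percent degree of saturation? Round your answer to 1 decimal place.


Step 1: S = 100 * theta_v / n
Step 2: S = 100 * 0.37 / 0.46
Step 3: S = 80.4%

80.4


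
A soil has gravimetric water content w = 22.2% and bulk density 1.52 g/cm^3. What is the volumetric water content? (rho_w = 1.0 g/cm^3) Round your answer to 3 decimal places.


Step 1: theta = (w / 100) * BD / rho_w
Step 2: theta = (22.2 / 100) * 1.52 / 1.0
Step 3: theta = 0.222 * 1.52
Step 4: theta = 0.337

0.337


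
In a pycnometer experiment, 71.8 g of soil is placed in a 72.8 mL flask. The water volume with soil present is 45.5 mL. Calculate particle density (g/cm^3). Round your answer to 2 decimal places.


Step 1: Volume of solids = flask volume - water volume with soil
Step 2: V_solids = 72.8 - 45.5 = 27.3 mL
Step 3: Particle density = mass / V_solids = 71.8 / 27.3 = 2.63 g/cm^3

2.63


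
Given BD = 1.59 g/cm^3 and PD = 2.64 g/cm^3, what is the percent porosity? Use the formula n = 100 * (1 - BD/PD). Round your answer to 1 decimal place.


Step 1: Formula: n = 100 * (1 - BD / PD)
Step 2: n = 100 * (1 - 1.59 / 2.64)
Step 3: n = 100 * (1 - 0.60227)
Step 4: n = 39.8%

39.8


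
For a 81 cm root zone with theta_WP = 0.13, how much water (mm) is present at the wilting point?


Step 1: Water (mm) = theta_WP * depth * 10
Step 2: Water = 0.13 * 81 * 10
Step 3: Water = 105.3 mm

105.3


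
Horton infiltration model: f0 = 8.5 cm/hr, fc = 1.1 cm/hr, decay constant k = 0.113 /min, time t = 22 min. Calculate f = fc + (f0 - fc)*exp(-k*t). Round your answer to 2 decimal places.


Step 1: f = fc + (f0 - fc) * exp(-k * t)
Step 2: exp(-0.113 * 22) = 0.083242
Step 3: f = 1.1 + (8.5 - 1.1) * 0.083242
Step 4: f = 1.1 + 7.4 * 0.083242
Step 5: f = 1.72 cm/hr

1.72


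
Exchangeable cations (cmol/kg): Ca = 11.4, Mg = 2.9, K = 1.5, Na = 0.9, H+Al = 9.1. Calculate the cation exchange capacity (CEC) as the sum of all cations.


Step 1: CEC = Ca + Mg + K + Na + (H+Al)
Step 2: CEC = 11.4 + 2.9 + 1.5 + 0.9 + 9.1
Step 3: CEC = 25.8 cmol/kg

25.8


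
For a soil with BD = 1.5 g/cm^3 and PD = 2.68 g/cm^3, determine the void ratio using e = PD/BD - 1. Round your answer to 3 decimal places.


Step 1: e = PD / BD - 1
Step 2: e = 2.68 / 1.5 - 1
Step 3: e = 1.78667 - 1
Step 4: e = 0.787

0.787


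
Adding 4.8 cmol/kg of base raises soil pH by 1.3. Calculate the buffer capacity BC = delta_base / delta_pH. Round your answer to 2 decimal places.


Step 1: BC = change in base / change in pH
Step 2: BC = 4.8 / 1.3
Step 3: BC = 3.69 cmol/(kg*pH unit)

3.69


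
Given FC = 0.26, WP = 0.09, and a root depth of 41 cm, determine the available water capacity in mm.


Step 1: Available water = (FC - WP) * depth * 10
Step 2: AW = (0.26 - 0.09) * 41 * 10
Step 3: AW = 0.17 * 41 * 10
Step 4: AW = 69.7 mm

69.7


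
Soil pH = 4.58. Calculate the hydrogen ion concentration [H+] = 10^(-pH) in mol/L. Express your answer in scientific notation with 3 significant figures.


Step 1: [H+] = 10^(-pH)
Step 2: [H+] = 10^(-4.58)
Step 3: [H+] = 2.63e-05 mol/L

2.63e-05


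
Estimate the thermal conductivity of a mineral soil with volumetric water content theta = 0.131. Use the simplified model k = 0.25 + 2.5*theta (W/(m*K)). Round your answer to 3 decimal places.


Step 1: k = 0.25 + 2.5 * theta
Step 2: k = 0.25 + 2.5 * 0.131
Step 3: k = 0.25 + 0.328
Step 4: k = 0.578 W/(m*K)

0.578


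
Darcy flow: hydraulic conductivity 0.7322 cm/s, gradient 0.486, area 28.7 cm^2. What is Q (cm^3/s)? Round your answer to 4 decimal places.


Step 1: Apply Darcy's law: Q = K * i * A
Step 2: Q = 0.7322 * 0.486 * 28.7
Step 3: Q = 10.2129 cm^3/s

10.2129


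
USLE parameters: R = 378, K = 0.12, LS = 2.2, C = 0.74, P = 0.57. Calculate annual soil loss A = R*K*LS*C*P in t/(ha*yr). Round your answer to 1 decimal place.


Step 1: A = R * K * LS * C * P
Step 2: R * K = 378 * 0.12 = 45.36
Step 3: (R*K) * LS = 45.36 * 2.2 = 99.792
Step 4: * C * P = 99.792 * 0.74 * 0.57 = 42.1
Step 5: A = 42.1 t/(ha*yr)

42.1


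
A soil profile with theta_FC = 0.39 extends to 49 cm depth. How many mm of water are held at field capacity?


Step 1: Water (mm) = theta_FC * depth (cm) * 10
Step 2: Water = 0.39 * 49 * 10
Step 3: Water = 191.1 mm

191.1


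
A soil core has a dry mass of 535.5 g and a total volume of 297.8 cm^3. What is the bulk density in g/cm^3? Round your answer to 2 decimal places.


Step 1: Identify the formula: BD = dry mass / volume
Step 2: Substitute values: BD = 535.5 / 297.8
Step 3: BD = 1.8 g/cm^3

1.8


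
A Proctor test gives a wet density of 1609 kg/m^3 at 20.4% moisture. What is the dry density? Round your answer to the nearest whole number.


Step 1: Dry density = wet density / (1 + w/100)
Step 2: Dry density = 1609 / (1 + 20.4/100)
Step 3: Dry density = 1609 / 1.204
Step 4: Dry density = 1336 kg/m^3

1336


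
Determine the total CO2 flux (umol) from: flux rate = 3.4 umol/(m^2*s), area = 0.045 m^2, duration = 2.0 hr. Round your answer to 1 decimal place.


Step 1: Convert time to seconds: 2.0 hr * 3600 = 7200.0 s
Step 2: Total = flux * area * time_s
Step 3: Total = 3.4 * 0.045 * 7200.0
Step 4: Total = 1101.6 umol

1101.6


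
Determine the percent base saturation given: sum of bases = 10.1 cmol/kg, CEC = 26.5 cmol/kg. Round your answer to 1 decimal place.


Step 1: BS = 100 * (sum of bases) / CEC
Step 2: BS = 100 * 10.1 / 26.5
Step 3: BS = 38.1%

38.1


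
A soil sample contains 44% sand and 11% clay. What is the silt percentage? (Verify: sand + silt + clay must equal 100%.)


Step 1: sand + silt + clay = 100%
Step 2: silt = 100 - sand - clay
Step 3: silt = 100 - 44 - 11
Step 4: silt = 45%

45


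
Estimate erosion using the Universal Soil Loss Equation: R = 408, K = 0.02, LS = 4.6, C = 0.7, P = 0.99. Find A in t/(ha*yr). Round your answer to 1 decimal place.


Step 1: A = R * K * LS * C * P
Step 2: R * K = 408 * 0.02 = 8.16
Step 3: (R*K) * LS = 8.16 * 4.6 = 37.536
Step 4: * C * P = 37.536 * 0.7 * 0.99 = 26.0
Step 5: A = 26.0 t/(ha*yr)

26.0


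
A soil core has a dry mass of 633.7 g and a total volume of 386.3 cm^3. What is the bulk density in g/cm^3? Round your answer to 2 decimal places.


Step 1: Identify the formula: BD = dry mass / volume
Step 2: Substitute values: BD = 633.7 / 386.3
Step 3: BD = 1.64 g/cm^3

1.64


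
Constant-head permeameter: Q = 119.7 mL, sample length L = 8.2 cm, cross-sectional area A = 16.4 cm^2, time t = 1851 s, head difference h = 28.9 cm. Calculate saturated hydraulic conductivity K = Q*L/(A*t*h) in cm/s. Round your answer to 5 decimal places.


Step 1: K = Q * L / (A * t * h)
Step 2: Numerator = 119.7 * 8.2 = 981.54
Step 3: Denominator = 16.4 * 1851 * 28.9 = 877299.96
Step 4: K = 981.54 / 877299.96 = 0.00112 cm/s

0.00112


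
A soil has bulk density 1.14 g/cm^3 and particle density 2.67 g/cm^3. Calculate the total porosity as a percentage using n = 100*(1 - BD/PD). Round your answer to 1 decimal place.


Step 1: Formula: n = 100 * (1 - BD / PD)
Step 2: n = 100 * (1 - 1.14 / 2.67)
Step 3: n = 100 * (1 - 0.42697)
Step 4: n = 57.3%

57.3


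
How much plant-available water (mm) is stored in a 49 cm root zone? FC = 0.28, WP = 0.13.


Step 1: Available water = (FC - WP) * depth * 10
Step 2: AW = (0.28 - 0.13) * 49 * 10
Step 3: AW = 0.15 * 49 * 10
Step 4: AW = 73.5 mm

73.5


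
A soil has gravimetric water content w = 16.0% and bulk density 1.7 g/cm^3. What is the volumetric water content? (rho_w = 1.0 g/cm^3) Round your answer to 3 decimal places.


Step 1: theta = (w / 100) * BD / rho_w
Step 2: theta = (16.0 / 100) * 1.7 / 1.0
Step 3: theta = 0.16 * 1.7
Step 4: theta = 0.272

0.272


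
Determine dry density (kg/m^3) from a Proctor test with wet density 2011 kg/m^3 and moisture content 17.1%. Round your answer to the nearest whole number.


Step 1: Dry density = wet density / (1 + w/100)
Step 2: Dry density = 2011 / (1 + 17.1/100)
Step 3: Dry density = 2011 / 1.171
Step 4: Dry density = 1717 kg/m^3

1717


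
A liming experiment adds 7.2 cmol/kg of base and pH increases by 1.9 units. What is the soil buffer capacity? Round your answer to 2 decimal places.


Step 1: BC = change in base / change in pH
Step 2: BC = 7.2 / 1.9
Step 3: BC = 3.79 cmol/(kg*pH unit)

3.79


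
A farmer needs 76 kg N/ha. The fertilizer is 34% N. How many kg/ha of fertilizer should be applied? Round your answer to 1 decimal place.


Step 1: Fertilizer rate = target N / (N content / 100)
Step 2: Rate = 76 / (34 / 100)
Step 3: Rate = 76 / 0.34
Step 4: Rate = 223.5 kg/ha

223.5


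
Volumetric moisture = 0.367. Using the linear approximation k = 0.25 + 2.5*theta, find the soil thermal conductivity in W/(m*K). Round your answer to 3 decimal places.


Step 1: k = 0.25 + 2.5 * theta
Step 2: k = 0.25 + 2.5 * 0.367
Step 3: k = 0.25 + 0.918
Step 4: k = 1.168 W/(m*K)

1.168


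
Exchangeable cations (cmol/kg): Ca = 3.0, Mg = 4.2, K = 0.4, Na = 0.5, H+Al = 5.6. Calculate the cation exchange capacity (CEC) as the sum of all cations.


Step 1: CEC = Ca + Mg + K + Na + (H+Al)
Step 2: CEC = 3.0 + 4.2 + 0.4 + 0.5 + 5.6
Step 3: CEC = 13.7 cmol/kg

13.7


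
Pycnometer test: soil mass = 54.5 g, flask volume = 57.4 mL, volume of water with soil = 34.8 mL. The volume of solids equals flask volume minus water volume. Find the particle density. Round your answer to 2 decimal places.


Step 1: Volume of solids = flask volume - water volume with soil
Step 2: V_solids = 57.4 - 34.8 = 22.6 mL
Step 3: Particle density = mass / V_solids = 54.5 / 22.6 = 2.41 g/cm^3

2.41


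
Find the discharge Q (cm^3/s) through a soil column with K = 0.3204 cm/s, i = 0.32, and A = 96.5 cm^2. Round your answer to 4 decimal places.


Step 1: Apply Darcy's law: Q = K * i * A
Step 2: Q = 0.3204 * 0.32 * 96.5
Step 3: Q = 9.894 cm^3/s

9.894


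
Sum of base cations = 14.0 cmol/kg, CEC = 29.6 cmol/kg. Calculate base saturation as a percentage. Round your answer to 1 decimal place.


Step 1: BS = 100 * (sum of bases) / CEC
Step 2: BS = 100 * 14.0 / 29.6
Step 3: BS = 47.3%

47.3


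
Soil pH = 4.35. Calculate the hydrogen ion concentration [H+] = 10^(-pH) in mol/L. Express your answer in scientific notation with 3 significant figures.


Step 1: [H+] = 10^(-pH)
Step 2: [H+] = 10^(-4.35)
Step 3: [H+] = 4.47e-05 mol/L

4.47e-05


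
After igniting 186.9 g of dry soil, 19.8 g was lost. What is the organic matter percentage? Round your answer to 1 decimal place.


Step 1: OM% = 100 * LOI / sample mass
Step 2: OM = 100 * 19.8 / 186.9
Step 3: OM = 10.6%

10.6


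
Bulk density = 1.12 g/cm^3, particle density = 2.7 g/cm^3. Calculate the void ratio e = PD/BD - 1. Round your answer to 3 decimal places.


Step 1: e = PD / BD - 1
Step 2: e = 2.7 / 1.12 - 1
Step 3: e = 2.41071 - 1
Step 4: e = 1.411

1.411


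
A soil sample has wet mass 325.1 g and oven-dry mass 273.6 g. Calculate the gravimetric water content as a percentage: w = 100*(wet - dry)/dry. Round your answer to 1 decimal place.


Step 1: Water mass = wet - dry = 325.1 - 273.6 = 51.5 g
Step 2: w = 100 * water mass / dry mass
Step 3: w = 100 * 51.5 / 273.6 = 18.8%

18.8


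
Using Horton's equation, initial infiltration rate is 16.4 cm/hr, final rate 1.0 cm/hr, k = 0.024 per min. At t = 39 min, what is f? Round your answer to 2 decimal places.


Step 1: f = fc + (f0 - fc) * exp(-k * t)
Step 2: exp(-0.024 * 39) = 0.392193
Step 3: f = 1.0 + (16.4 - 1.0) * 0.392193
Step 4: f = 1.0 + 15.4 * 0.392193
Step 5: f = 7.04 cm/hr

7.04


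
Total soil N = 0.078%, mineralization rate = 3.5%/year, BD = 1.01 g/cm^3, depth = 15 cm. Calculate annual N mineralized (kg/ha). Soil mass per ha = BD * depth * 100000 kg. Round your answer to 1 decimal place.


Step 1: Soil mass per ha = BD * depth * 100000 = 1.01 * 15 * 100000 = 1515000 kg
Step 2: Total N pool = soil mass * N%/100 = 1515000 * 0.078/100 = 1181.7 kg/ha
Step 3: N mineralized = N pool * rate%/100 = 1181.7 * 3.5/100 = 41.4 kg/ha/yr

41.4


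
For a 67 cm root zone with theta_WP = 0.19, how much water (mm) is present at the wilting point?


Step 1: Water (mm) = theta_WP * depth * 10
Step 2: Water = 0.19 * 67 * 10
Step 3: Water = 127.3 mm

127.3


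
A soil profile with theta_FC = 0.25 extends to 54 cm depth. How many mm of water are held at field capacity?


Step 1: Water (mm) = theta_FC * depth (cm) * 10
Step 2: Water = 0.25 * 54 * 10
Step 3: Water = 135.0 mm

135.0


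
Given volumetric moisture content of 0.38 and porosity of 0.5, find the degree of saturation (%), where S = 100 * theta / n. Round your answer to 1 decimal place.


Step 1: S = 100 * theta_v / n
Step 2: S = 100 * 0.38 / 0.5
Step 3: S = 76.0%

76.0


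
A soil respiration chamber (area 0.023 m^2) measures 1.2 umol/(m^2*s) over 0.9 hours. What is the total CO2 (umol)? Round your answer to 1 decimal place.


Step 1: Convert time to seconds: 0.9 hr * 3600 = 3240.0 s
Step 2: Total = flux * area * time_s
Step 3: Total = 1.2 * 0.023 * 3240.0
Step 4: Total = 89.4 umol

89.4


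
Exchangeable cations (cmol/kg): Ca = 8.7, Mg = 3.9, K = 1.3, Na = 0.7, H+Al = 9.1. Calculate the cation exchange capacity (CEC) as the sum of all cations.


Step 1: CEC = Ca + Mg + K + Na + (H+Al)
Step 2: CEC = 8.7 + 3.9 + 1.3 + 0.7 + 9.1
Step 3: CEC = 23.7 cmol/kg

23.7


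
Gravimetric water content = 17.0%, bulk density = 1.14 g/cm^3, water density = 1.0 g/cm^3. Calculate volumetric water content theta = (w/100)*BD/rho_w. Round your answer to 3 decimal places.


Step 1: theta = (w / 100) * BD / rho_w
Step 2: theta = (17.0 / 100) * 1.14 / 1.0
Step 3: theta = 0.17 * 1.14
Step 4: theta = 0.194

0.194


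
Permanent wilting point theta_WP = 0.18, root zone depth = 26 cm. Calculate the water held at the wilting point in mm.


Step 1: Water (mm) = theta_WP * depth * 10
Step 2: Water = 0.18 * 26 * 10
Step 3: Water = 46.8 mm

46.8


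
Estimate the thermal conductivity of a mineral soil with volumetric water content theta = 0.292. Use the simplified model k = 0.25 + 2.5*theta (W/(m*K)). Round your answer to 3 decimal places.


Step 1: k = 0.25 + 2.5 * theta
Step 2: k = 0.25 + 2.5 * 0.292
Step 3: k = 0.25 + 0.73
Step 4: k = 0.98 W/(m*K)

0.98


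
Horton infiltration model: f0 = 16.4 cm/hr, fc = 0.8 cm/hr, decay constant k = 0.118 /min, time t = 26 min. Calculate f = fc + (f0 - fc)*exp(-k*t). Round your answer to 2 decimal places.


Step 1: f = fc + (f0 - fc) * exp(-k * t)
Step 2: exp(-0.118 * 26) = 0.046514
Step 3: f = 0.8 + (16.4 - 0.8) * 0.046514
Step 4: f = 0.8 + 15.6 * 0.046514
Step 5: f = 1.53 cm/hr

1.53


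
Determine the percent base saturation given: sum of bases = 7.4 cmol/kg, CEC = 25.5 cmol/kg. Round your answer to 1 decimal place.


Step 1: BS = 100 * (sum of bases) / CEC
Step 2: BS = 100 * 7.4 / 25.5
Step 3: BS = 29.0%

29.0


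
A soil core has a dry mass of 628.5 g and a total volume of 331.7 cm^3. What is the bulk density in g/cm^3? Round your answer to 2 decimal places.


Step 1: Identify the formula: BD = dry mass / volume
Step 2: Substitute values: BD = 628.5 / 331.7
Step 3: BD = 1.89 g/cm^3

1.89


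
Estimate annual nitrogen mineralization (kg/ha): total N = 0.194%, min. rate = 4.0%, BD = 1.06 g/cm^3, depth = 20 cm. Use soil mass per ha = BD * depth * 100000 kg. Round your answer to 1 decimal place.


Step 1: Soil mass per ha = BD * depth * 100000 = 1.06 * 20 * 100000 = 2120000 kg
Step 2: Total N pool = soil mass * N%/100 = 2120000 * 0.194/100 = 4112.8 kg/ha
Step 3: N mineralized = N pool * rate%/100 = 4112.8 * 4.0/100 = 164.5 kg/ha/yr

164.5


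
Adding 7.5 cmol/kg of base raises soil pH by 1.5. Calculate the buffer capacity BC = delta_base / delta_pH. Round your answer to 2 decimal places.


Step 1: BC = change in base / change in pH
Step 2: BC = 7.5 / 1.5
Step 3: BC = 5.0 cmol/(kg*pH unit)

5.0


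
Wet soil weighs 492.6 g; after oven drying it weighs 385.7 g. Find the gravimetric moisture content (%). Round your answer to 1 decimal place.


Step 1: Water mass = wet - dry = 492.6 - 385.7 = 106.9 g
Step 2: w = 100 * water mass / dry mass
Step 3: w = 100 * 106.9 / 385.7 = 27.7%

27.7


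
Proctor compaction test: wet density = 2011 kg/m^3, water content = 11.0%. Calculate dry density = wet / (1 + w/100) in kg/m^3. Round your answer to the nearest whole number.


Step 1: Dry density = wet density / (1 + w/100)
Step 2: Dry density = 2011 / (1 + 11.0/100)
Step 3: Dry density = 2011 / 1.11
Step 4: Dry density = 1812 kg/m^3

1812


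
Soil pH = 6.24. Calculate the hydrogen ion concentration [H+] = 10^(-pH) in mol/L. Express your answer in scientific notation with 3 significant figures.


Step 1: [H+] = 10^(-pH)
Step 2: [H+] = 10^(-6.24)
Step 3: [H+] = 5.75e-07 mol/L

5.75e-07


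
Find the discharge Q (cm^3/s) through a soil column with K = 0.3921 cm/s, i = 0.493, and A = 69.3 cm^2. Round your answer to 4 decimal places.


Step 1: Apply Darcy's law: Q = K * i * A
Step 2: Q = 0.3921 * 0.493 * 69.3
Step 3: Q = 13.3961 cm^3/s

13.3961


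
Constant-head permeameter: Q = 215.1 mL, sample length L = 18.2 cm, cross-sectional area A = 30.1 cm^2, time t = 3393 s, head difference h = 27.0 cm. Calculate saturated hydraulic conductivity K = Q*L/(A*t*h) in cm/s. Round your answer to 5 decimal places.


Step 1: K = Q * L / (A * t * h)
Step 2: Numerator = 215.1 * 18.2 = 3914.82
Step 3: Denominator = 30.1 * 3393 * 27.0 = 2757491.1
Step 4: K = 3914.82 / 2757491.1 = 0.00142 cm/s

0.00142


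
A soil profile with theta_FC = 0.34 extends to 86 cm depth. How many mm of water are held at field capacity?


Step 1: Water (mm) = theta_FC * depth (cm) * 10
Step 2: Water = 0.34 * 86 * 10
Step 3: Water = 292.4 mm

292.4


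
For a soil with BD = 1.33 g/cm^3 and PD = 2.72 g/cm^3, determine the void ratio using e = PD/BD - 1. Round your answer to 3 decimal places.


Step 1: e = PD / BD - 1
Step 2: e = 2.72 / 1.33 - 1
Step 3: e = 2.04511 - 1
Step 4: e = 1.045

1.045
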